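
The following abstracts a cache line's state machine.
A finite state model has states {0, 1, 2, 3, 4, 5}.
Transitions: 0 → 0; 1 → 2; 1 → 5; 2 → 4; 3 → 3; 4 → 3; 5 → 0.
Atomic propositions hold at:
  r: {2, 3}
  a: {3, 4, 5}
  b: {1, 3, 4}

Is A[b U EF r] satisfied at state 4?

Yes

EF r: least fixpoint, start Z0 = {2, 3}, add states with some successor in Z. Z1 = {1, 2, 3, 4}; fixed.
Sat(EF r) = {1, 2, 3, 4}
A[b U EF r]: least fixpoint, start Z0 = Sat(EF r) = {1, 2, 3, 4}, add states in Sat(b) with every successor in Z. Already a fixed point.
Sat(A[b U EF r]) = {1, 2, 3, 4}
4 ∈ Sat(A[b U EF r]) = {1, 2, 3, 4}, so the formula holds at 4.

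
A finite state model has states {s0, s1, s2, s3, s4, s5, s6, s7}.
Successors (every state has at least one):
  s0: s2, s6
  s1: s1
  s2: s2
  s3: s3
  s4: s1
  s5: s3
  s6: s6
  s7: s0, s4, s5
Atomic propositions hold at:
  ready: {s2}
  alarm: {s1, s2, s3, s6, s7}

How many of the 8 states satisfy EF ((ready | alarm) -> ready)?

Sat(ready | alarm) = {s1, s2, s3, s6, s7}
Sat((ready | alarm) -> ready) = {s0, s2, s4, s5}
EF ((ready | alarm) -> ready): least fixpoint, start Z0 = {s0, s2, s4, s5}, add states with some successor in Z. Z1 = {s0, s2, s4, s5, s7}; fixed.
Sat(EF ((ready | alarm) -> ready)) = {s0, s2, s4, s5, s7}
|Sat(EF ((ready | alarm) -> ready))| = |{s0, s2, s4, s5, s7}| = 5.

5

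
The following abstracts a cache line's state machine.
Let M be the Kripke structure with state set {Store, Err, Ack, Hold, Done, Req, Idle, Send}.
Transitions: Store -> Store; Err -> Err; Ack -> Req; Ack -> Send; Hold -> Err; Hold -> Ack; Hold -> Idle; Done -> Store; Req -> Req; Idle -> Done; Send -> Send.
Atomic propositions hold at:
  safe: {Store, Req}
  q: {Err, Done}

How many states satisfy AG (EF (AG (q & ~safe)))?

Sat(~safe) = {Err, Ack, Hold, Done, Idle, Send}
Sat(q & ~safe) = {Err, Done}
AG (q & ~safe): greatest fixpoint, start Z0 = {Err, Done}, keep only states in Sat with every successor in Z. Z1 = {Err}; fixed.
Sat(AG (q & ~safe)) = {Err}
EF (AG (q & ~safe)): least fixpoint, start Z0 = {Err}, add states with some successor in Z. Z1 = {Err, Hold}; fixed.
Sat(EF (AG (q & ~safe))) = {Err, Hold}
AG (EF (AG (q & ~safe))): greatest fixpoint, start Z0 = {Err, Hold}, keep only states in Sat with every successor in Z. Z1 = {Err}; fixed.
Sat(AG (EF (AG (q & ~safe)))) = {Err}
|Sat(AG (EF (AG (q & ~safe))))| = |{Err}| = 1.

1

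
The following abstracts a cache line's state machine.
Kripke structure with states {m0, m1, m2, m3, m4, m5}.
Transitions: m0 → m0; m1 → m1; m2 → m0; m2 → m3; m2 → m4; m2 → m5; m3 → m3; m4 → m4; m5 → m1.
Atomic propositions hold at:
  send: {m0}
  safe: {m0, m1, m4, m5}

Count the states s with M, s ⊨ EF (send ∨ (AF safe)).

5

AF safe: least fixpoint, start Z0 = {m0, m1, m4, m5}, add states with every successor in Z. Already a fixed point.
Sat(AF safe) = {m0, m1, m4, m5}
Sat(send ∨ (AF safe)) = {m0, m1, m4, m5}
EF (send ∨ (AF safe)): least fixpoint, start Z0 = {m0, m1, m4, m5}, add states with some successor in Z. Z1 = {m0, m1, m2, m4, m5}; fixed.
Sat(EF (send ∨ (AF safe))) = {m0, m1, m2, m4, m5}
|Sat(EF (send ∨ (AF safe)))| = |{m0, m1, m2, m4, m5}| = 5.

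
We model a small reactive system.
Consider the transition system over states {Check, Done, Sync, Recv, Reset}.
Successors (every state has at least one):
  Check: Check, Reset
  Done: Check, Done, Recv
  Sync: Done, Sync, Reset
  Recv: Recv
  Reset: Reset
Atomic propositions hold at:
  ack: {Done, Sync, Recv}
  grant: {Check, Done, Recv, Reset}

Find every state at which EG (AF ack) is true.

AF ack: least fixpoint, start Z0 = {Done, Sync, Recv}, add states with every successor in Z. Already a fixed point.
Sat(AF ack) = {Done, Sync, Recv}
EG (AF ack): greatest fixpoint, start Z0 = {Done, Sync, Recv}, keep only states in Sat with some successor in Z. Already a fixed point.
Sat(EG (AF ack)) = {Done, Sync, Recv}

{Done, Sync, Recv}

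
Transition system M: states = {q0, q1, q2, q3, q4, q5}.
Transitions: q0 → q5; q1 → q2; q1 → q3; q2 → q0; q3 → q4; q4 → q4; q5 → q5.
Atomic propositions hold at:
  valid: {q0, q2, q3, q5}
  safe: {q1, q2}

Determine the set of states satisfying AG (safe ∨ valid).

{q0, q2, q5}

Sat(safe ∨ valid) = {q0, q1, q2, q3, q5}
AG (safe ∨ valid): greatest fixpoint, start Z0 = {q0, q1, q2, q3, q5}, keep only states in Sat with every successor in Z. Z1 = {q0, q1, q2, q5}; Z2 = {q0, q2, q5}; fixed.
Sat(AG (safe ∨ valid)) = {q0, q2, q5}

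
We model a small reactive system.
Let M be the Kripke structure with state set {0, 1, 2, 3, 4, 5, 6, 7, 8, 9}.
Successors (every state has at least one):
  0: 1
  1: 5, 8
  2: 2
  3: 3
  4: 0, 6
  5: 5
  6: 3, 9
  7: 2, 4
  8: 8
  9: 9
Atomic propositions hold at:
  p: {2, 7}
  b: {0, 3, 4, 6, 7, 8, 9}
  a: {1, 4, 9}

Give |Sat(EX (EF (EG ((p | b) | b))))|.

Sat(p | b) = {0, 2, 3, 4, 6, 7, 8, 9}
Sat((p | b) | b) = {0, 2, 3, 4, 6, 7, 8, 9}
EG ((p | b) | b): greatest fixpoint, start Z0 = {0, 2, 3, 4, 6, 7, 8, 9}, keep only states in Sat with some successor in Z. Z1 = {2, 3, 4, 6, 7, 8, 9}; fixed.
Sat(EG ((p | b) | b)) = {2, 3, 4, 6, 7, 8, 9}
EF (EG ((p | b) | b)): least fixpoint, start Z0 = {2, 3, 4, 6, 7, 8, 9}, add states with some successor in Z. Z1 = {1, 2, 3, 4, 6, 7, 8, 9}; Z2 = {0, 1, 2, 3, 4, 6, 7, 8, 9}; fixed.
Sat(EF (EG ((p | b) | b))) = {0, 1, 2, 3, 4, 6, 7, 8, 9}
Sat(EX (EF (EG ((p | b) | b)))) = {s : some successor in {0, 1, 2, 3, 4, 6, 7, 8, 9}} = {0, 1, 2, 3, 4, 6, 7, 8, 9}
|Sat(EX (EF (EG ((p | b) | b))))| = |{0, 1, 2, 3, 4, 6, 7, 8, 9}| = 9.

9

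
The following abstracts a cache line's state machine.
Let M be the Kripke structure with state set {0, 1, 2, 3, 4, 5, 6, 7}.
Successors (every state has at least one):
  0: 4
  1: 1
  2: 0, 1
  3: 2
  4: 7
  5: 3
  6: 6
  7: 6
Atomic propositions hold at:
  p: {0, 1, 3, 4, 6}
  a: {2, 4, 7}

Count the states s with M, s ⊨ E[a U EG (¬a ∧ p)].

Sat(¬a) = {0, 1, 3, 5, 6}
Sat(¬a ∧ p) = {0, 1, 3, 6}
EG (¬a ∧ p): greatest fixpoint, start Z0 = {0, 1, 3, 6}, keep only states in Sat with some successor in Z. Z1 = {1, 6}; fixed.
Sat(EG (¬a ∧ p)) = {1, 6}
E[a U EG (¬a ∧ p)]: least fixpoint, start Z0 = Sat(EG (¬a ∧ p)) = {1, 6}, add states in Sat(a) with some successor in Z. Z1 = {1, 2, 6, 7}; Z2 = {1, 2, 4, 6, 7}; fixed.
Sat(E[a U EG (¬a ∧ p)]) = {1, 2, 4, 6, 7}
|Sat(E[a U EG (¬a ∧ p)])| = |{1, 2, 4, 6, 7}| = 5.

5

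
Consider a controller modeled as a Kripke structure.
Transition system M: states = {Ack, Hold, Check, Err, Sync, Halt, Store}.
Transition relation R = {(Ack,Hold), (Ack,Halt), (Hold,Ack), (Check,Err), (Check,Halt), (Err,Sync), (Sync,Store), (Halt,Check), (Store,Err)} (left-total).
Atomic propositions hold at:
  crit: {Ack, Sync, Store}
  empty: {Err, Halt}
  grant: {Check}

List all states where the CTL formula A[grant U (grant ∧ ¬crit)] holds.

{Check}

Sat(¬crit) = {Hold, Check, Err, Halt}
Sat(grant ∧ ¬crit) = {Check}
A[grant U (grant ∧ ¬crit)]: least fixpoint, start Z0 = Sat((grant ∧ ¬crit)) = {Check}, add states in Sat(grant) with every successor in Z. Already a fixed point.
Sat(A[grant U (grant ∧ ¬crit)]) = {Check}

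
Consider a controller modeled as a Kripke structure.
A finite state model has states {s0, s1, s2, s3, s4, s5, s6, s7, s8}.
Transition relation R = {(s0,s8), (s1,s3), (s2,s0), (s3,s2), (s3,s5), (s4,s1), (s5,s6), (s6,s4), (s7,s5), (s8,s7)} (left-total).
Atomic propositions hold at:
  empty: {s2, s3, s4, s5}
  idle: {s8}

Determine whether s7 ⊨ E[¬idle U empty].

Sat(¬idle) = {s0, s1, s2, s3, s4, s5, s6, s7}
E[¬idle U empty]: least fixpoint, start Z0 = Sat(empty) = {s2, s3, s4, s5}, add states in Sat(¬idle) with some successor in Z. Z1 = {s1, s2, s3, s4, s5, s6, s7}; fixed.
Sat(E[¬idle U empty]) = {s1, s2, s3, s4, s5, s6, s7}
s7 ∈ Sat(E[¬idle U empty]) = {s1, s2, s3, s4, s5, s6, s7}, so the formula holds at s7.

Yes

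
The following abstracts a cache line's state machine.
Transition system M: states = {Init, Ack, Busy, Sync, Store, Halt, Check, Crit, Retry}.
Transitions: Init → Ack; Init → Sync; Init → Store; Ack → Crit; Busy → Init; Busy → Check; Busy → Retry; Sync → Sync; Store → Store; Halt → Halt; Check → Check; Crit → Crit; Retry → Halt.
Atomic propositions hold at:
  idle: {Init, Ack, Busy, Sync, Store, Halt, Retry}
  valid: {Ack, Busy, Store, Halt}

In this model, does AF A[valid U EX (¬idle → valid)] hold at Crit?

No

Sat(¬idle) = {Check, Crit}
Sat(¬idle → valid) = {Init, Ack, Busy, Sync, Store, Halt, Retry}
Sat(EX (¬idle → valid)) = {s : some successor in {Init, Ack, Busy, Sync, Store, Halt, Retry}} = {Init, Busy, Sync, Store, Halt, Retry}
A[valid U EX (¬idle → valid)]: least fixpoint, start Z0 = Sat(EX (¬idle → valid)) = {Init, Busy, Sync, Store, Halt, Retry}, add states in Sat(valid) with every successor in Z. Already a fixed point.
Sat(A[valid U EX (¬idle → valid)]) = {Init, Busy, Sync, Store, Halt, Retry}
AF A[valid U EX (¬idle → valid)]: least fixpoint, start Z0 = {Init, Busy, Sync, Store, Halt, Retry}, add states with every successor in Z. Already a fixed point.
Sat(AF A[valid U EX (¬idle → valid)]) = {Init, Busy, Sync, Store, Halt, Retry}
Crit ∉ Sat(AF A[valid U EX (¬idle → valid)]) = {Init, Busy, Sync, Store, Halt, Retry}, so the formula does not hold at Crit.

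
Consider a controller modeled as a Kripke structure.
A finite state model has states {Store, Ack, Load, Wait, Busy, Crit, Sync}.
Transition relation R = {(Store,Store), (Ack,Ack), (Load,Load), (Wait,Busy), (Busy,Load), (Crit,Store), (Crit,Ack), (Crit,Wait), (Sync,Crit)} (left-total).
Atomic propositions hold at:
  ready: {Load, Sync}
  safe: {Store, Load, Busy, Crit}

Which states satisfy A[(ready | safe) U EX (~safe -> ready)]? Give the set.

{Store, Load, Wait, Busy, Crit, Sync}

Sat(ready | safe) = {Store, Load, Busy, Crit, Sync}
Sat(~safe) = {Ack, Wait, Sync}
Sat(~safe -> ready) = {Store, Load, Busy, Crit, Sync}
Sat(EX (~safe -> ready)) = {s : some successor in {Store, Load, Busy, Crit, Sync}} = {Store, Load, Wait, Busy, Crit, Sync}
A[(ready | safe) U EX (~safe -> ready)]: least fixpoint, start Z0 = Sat(EX (~safe -> ready)) = {Store, Load, Wait, Busy, Crit, Sync}, add states in Sat(ready | safe) with every successor in Z. Already a fixed point.
Sat(A[(ready | safe) U EX (~safe -> ready)]) = {Store, Load, Wait, Busy, Crit, Sync}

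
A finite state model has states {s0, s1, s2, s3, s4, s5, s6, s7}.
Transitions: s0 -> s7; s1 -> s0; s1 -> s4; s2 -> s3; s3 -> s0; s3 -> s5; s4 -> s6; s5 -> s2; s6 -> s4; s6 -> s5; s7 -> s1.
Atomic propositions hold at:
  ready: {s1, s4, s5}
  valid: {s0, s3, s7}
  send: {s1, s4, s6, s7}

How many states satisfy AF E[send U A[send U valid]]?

A[send U valid]: least fixpoint, start Z0 = Sat(valid) = {s0, s3, s7}, add states in Sat(send) with every successor in Z. Already a fixed point.
Sat(A[send U valid]) = {s0, s3, s7}
E[send U A[send U valid]]: least fixpoint, start Z0 = Sat(A[send U valid]) = {s0, s3, s7}, add states in Sat(send) with some successor in Z. Z1 = {s0, s1, s3, s7}; fixed.
Sat(E[send U A[send U valid]]) = {s0, s1, s3, s7}
AF E[send U A[send U valid]]: least fixpoint, start Z0 = {s0, s1, s3, s7}, add states with every successor in Z. Z1 = {s0, s1, s2, s3, s7}; Z2 = {s0, s1, s2, s3, s5, s7}; fixed.
Sat(AF E[send U A[send U valid]]) = {s0, s1, s2, s3, s5, s7}
|Sat(AF E[send U A[send U valid]])| = |{s0, s1, s2, s3, s5, s7}| = 6.

6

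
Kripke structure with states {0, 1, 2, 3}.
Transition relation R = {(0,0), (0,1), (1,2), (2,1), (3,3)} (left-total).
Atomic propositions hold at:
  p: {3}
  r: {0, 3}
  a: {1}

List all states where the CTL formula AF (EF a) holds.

{0, 1, 2}

EF a: least fixpoint, start Z0 = {1}, add states with some successor in Z. Z1 = {0, 1, 2}; fixed.
Sat(EF a) = {0, 1, 2}
AF (EF a): least fixpoint, start Z0 = {0, 1, 2}, add states with every successor in Z. Already a fixed point.
Sat(AF (EF a)) = {0, 1, 2}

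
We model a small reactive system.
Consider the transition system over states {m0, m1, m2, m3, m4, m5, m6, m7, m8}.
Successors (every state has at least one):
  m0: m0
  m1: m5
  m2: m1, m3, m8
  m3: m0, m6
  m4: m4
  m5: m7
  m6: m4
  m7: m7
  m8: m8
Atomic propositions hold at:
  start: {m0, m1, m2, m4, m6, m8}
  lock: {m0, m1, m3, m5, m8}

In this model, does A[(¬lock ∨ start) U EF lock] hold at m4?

Sat(¬lock) = {m2, m4, m6, m7}
Sat(¬lock ∨ start) = {m0, m1, m2, m4, m6, m7, m8}
EF lock: least fixpoint, start Z0 = {m0, m1, m3, m5, m8}, add states with some successor in Z. Z1 = {m0, m1, m2, m3, m5, m8}; fixed.
Sat(EF lock) = {m0, m1, m2, m3, m5, m8}
A[(¬lock ∨ start) U EF lock]: least fixpoint, start Z0 = Sat(EF lock) = {m0, m1, m2, m3, m5, m8}, add states in Sat(¬lock ∨ start) with every successor in Z. Already a fixed point.
Sat(A[(¬lock ∨ start) U EF lock]) = {m0, m1, m2, m3, m5, m8}
m4 ∉ Sat(A[(¬lock ∨ start) U EF lock]) = {m0, m1, m2, m3, m5, m8}, so the formula does not hold at m4.

No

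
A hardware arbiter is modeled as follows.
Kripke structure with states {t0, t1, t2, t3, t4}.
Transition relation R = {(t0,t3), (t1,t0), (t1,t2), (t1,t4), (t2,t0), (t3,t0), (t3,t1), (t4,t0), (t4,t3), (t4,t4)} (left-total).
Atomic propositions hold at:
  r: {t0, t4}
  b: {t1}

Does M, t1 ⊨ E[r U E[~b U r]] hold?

Sat(~b) = {t0, t2, t3, t4}
E[~b U r]: least fixpoint, start Z0 = Sat(r) = {t0, t4}, add states in Sat(~b) with some successor in Z. Z1 = {t0, t2, t3, t4}; fixed.
Sat(E[~b U r]) = {t0, t2, t3, t4}
E[r U E[~b U r]]: least fixpoint, start Z0 = Sat(E[~b U r]) = {t0, t2, t3, t4}, add states in Sat(r) with some successor in Z. Already a fixed point.
Sat(E[r U E[~b U r]]) = {t0, t2, t3, t4}
t1 ∉ Sat(E[r U E[~b U r]]) = {t0, t2, t3, t4}, so the formula does not hold at t1.

No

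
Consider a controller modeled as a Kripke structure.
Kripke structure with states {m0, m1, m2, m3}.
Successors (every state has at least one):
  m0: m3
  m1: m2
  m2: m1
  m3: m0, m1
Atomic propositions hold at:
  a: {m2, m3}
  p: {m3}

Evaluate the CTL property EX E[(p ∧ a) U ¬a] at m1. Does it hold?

No

Sat(p ∧ a) = {m3}
Sat(¬a) = {m0, m1}
E[(p ∧ a) U ¬a]: least fixpoint, start Z0 = Sat(¬a) = {m0, m1}, add states in Sat(p ∧ a) with some successor in Z. Z1 = {m0, m1, m3}; fixed.
Sat(E[(p ∧ a) U ¬a]) = {m0, m1, m3}
Sat(EX E[(p ∧ a) U ¬a]) = {s : some successor in {m0, m1, m3}} = {m0, m2, m3}
m1 ∉ Sat(EX E[(p ∧ a) U ¬a]) = {m0, m2, m3}, so the formula does not hold at m1.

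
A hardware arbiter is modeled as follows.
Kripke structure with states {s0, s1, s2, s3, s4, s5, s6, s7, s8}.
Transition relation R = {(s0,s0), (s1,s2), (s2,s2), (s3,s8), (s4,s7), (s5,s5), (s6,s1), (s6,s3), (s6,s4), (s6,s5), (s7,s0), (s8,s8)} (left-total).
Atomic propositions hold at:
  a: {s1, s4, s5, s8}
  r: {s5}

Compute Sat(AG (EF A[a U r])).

A[a U r]: least fixpoint, start Z0 = Sat(r) = {s5}, add states in Sat(a) with every successor in Z. Already a fixed point.
Sat(A[a U r]) = {s5}
EF A[a U r]: least fixpoint, start Z0 = {s5}, add states with some successor in Z. Z1 = {s5, s6}; fixed.
Sat(EF A[a U r]) = {s5, s6}
AG (EF A[a U r]): greatest fixpoint, start Z0 = {s5, s6}, keep only states in Sat with every successor in Z. Z1 = {s5}; fixed.
Sat(AG (EF A[a U r])) = {s5}

{s5}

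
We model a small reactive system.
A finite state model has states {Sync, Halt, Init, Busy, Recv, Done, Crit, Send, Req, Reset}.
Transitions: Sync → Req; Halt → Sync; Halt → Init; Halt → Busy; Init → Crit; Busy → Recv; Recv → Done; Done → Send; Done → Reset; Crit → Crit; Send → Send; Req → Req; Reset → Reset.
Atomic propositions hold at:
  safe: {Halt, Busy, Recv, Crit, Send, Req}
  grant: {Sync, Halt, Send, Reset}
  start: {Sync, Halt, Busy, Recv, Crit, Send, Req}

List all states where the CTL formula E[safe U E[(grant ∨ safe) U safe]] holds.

Sat(grant ∨ safe) = {Sync, Halt, Busy, Recv, Crit, Send, Req, Reset}
E[(grant ∨ safe) U safe]: least fixpoint, start Z0 = Sat(safe) = {Halt, Busy, Recv, Crit, Send, Req}, add states in Sat(grant ∨ safe) with some successor in Z. Z1 = {Sync, Halt, Busy, Recv, Crit, Send, Req}; fixed.
Sat(E[(grant ∨ safe) U safe]) = {Sync, Halt, Busy, Recv, Crit, Send, Req}
E[safe U E[(grant ∨ safe) U safe]]: least fixpoint, start Z0 = Sat(E[(grant ∨ safe) U safe]) = {Sync, Halt, Busy, Recv, Crit, Send, Req}, add states in Sat(safe) with some successor in Z. Already a fixed point.
Sat(E[safe U E[(grant ∨ safe) U safe]]) = {Sync, Halt, Busy, Recv, Crit, Send, Req}

{Sync, Halt, Busy, Recv, Crit, Send, Req}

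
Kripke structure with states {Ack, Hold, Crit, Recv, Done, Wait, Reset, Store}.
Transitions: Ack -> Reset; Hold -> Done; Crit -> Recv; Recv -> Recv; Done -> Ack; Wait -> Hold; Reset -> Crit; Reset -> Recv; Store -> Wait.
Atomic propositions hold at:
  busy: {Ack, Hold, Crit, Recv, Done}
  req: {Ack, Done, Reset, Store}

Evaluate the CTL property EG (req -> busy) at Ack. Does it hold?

No

Sat(req -> busy) = {Ack, Hold, Crit, Recv, Done, Wait}
EG (req -> busy): greatest fixpoint, start Z0 = {Ack, Hold, Crit, Recv, Done, Wait}, keep only states in Sat with some successor in Z. Z1 = {Hold, Crit, Recv, Done, Wait}; Z2 = {Hold, Crit, Recv, Wait}; Z3 = {Crit, Recv, Wait}; Z4 = {Crit, Recv}; fixed.
Sat(EG (req -> busy)) = {Crit, Recv}
Ack ∉ Sat(EG (req -> busy)) = {Crit, Recv}, so the formula does not hold at Ack.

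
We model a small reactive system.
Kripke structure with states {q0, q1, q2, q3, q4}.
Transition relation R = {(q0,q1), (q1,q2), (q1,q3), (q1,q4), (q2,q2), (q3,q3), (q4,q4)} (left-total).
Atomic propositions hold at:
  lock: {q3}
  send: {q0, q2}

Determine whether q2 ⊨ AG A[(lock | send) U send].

Sat(lock | send) = {q0, q2, q3}
A[(lock | send) U send]: least fixpoint, start Z0 = Sat(send) = {q0, q2}, add states in Sat(lock | send) with every successor in Z. Already a fixed point.
Sat(A[(lock | send) U send]) = {q0, q2}
AG A[(lock | send) U send]: greatest fixpoint, start Z0 = {q0, q2}, keep only states in Sat with every successor in Z. Z1 = {q2}; fixed.
Sat(AG A[(lock | send) U send]) = {q2}
q2 ∈ Sat(AG A[(lock | send) U send]) = {q2}, so the formula holds at q2.

Yes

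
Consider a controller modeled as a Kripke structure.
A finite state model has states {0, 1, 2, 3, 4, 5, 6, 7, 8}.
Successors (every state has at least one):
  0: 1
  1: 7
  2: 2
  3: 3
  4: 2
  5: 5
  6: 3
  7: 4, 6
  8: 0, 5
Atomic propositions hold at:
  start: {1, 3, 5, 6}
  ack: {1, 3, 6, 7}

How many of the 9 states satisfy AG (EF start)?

EF start: least fixpoint, start Z0 = {1, 3, 5, 6}, add states with some successor in Z. Z1 = {0, 1, 3, 5, 6, 7, 8}; fixed.
Sat(EF start) = {0, 1, 3, 5, 6, 7, 8}
AG (EF start): greatest fixpoint, start Z0 = {0, 1, 3, 5, 6, 7, 8}, keep only states in Sat with every successor in Z. Z1 = {0, 1, 3, 5, 6, 8}; Z2 = {0, 3, 5, 6, 8}; Z3 = {3, 5, 6, 8}; Z4 = {3, 5, 6}; fixed.
Sat(AG (EF start)) = {3, 5, 6}
|Sat(AG (EF start))| = |{3, 5, 6}| = 3.

3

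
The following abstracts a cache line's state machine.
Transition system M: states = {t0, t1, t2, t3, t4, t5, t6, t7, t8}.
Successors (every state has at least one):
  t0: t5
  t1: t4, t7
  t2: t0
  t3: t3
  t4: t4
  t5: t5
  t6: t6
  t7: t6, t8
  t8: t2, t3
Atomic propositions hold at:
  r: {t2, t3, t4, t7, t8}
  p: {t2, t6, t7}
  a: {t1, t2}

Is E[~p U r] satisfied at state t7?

Yes

Sat(~p) = {t0, t1, t3, t4, t5, t8}
E[~p U r]: least fixpoint, start Z0 = Sat(r) = {t2, t3, t4, t7, t8}, add states in Sat(~p) with some successor in Z. Z1 = {t1, t2, t3, t4, t7, t8}; fixed.
Sat(E[~p U r]) = {t1, t2, t3, t4, t7, t8}
t7 ∈ Sat(E[~p U r]) = {t1, t2, t3, t4, t7, t8}, so the formula holds at t7.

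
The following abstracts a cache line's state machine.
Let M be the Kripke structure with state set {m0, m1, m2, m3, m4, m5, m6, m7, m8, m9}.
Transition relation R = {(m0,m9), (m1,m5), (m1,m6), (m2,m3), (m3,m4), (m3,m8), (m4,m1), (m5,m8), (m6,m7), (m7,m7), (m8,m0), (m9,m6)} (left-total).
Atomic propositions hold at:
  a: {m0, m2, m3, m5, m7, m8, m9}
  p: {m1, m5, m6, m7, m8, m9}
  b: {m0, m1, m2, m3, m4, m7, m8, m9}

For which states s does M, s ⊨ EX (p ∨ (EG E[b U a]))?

{m0, m1, m3, m4, m5, m6, m7, m9}

E[b U a]: least fixpoint, start Z0 = Sat(a) = {m0, m2, m3, m5, m7, m8, m9}, add states in Sat(b) with some successor in Z. Z1 = {m0, m1, m2, m3, m5, m7, m8, m9}; Z2 = {m0, m1, m2, m3, m4, m5, m7, m8, m9}; fixed.
Sat(E[b U a]) = {m0, m1, m2, m3, m4, m5, m7, m8, m9}
EG E[b U a]: greatest fixpoint, start Z0 = {m0, m1, m2, m3, m4, m5, m7, m8, m9}, keep only states in Sat with some successor in Z. Z1 = {m0, m1, m2, m3, m4, m5, m7, m8}; Z2 = {m1, m2, m3, m4, m5, m7, m8}; Z3 = {m1, m2, m3, m4, m5, m7}; Z4 = {m1, m2, m3, m4, m7}; Z5 = {m2, m3, m4, m7}; Z6 = {m2, m3, m7}; Z7 = {m2, m7}; Z8 = {m7}; fixed.
Sat(EG E[b U a]) = {m7}
Sat(p ∨ (EG E[b U a])) = {m1, m5, m6, m7, m8, m9}
Sat(EX (p ∨ (EG E[b U a]))) = {s : some successor in {m1, m5, m6, m7, m8, m9}} = {m0, m1, m3, m4, m5, m6, m7, m9}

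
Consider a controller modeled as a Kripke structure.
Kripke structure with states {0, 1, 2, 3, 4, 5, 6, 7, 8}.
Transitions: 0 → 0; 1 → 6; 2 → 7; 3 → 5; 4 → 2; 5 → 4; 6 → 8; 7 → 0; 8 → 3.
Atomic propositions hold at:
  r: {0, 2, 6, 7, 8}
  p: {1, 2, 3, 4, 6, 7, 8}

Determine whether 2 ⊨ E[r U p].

E[r U p]: least fixpoint, start Z0 = Sat(p) = {1, 2, 3, 4, 6, 7, 8}, add states in Sat(r) with some successor in Z. Already a fixed point.
Sat(E[r U p]) = {1, 2, 3, 4, 6, 7, 8}
2 ∈ Sat(E[r U p]) = {1, 2, 3, 4, 6, 7, 8}, so the formula holds at 2.

Yes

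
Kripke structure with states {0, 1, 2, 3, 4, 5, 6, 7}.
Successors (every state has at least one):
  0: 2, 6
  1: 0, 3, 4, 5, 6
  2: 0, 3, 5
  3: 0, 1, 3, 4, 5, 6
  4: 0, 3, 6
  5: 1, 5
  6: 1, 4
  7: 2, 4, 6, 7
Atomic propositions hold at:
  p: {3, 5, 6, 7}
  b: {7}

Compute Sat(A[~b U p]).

{3, 5, 6, 7}

Sat(~b) = {0, 1, 2, 3, 4, 5, 6}
A[~b U p]: least fixpoint, start Z0 = Sat(p) = {3, 5, 6, 7}, add states in Sat(~b) with every successor in Z. Already a fixed point.
Sat(A[~b U p]) = {3, 5, 6, 7}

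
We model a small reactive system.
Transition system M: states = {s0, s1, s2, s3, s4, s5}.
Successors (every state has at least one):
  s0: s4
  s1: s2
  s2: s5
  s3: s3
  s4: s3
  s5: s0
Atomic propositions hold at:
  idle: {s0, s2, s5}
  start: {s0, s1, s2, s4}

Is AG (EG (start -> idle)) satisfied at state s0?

No

Sat(start -> idle) = {s0, s2, s3, s5}
EG (start -> idle): greatest fixpoint, start Z0 = {s0, s2, s3, s5}, keep only states in Sat with some successor in Z. Z1 = {s2, s3, s5}; Z2 = {s2, s3}; Z3 = {s3}; fixed.
Sat(EG (start -> idle)) = {s3}
AG (EG (start -> idle)): greatest fixpoint, start Z0 = {s3}, keep only states in Sat with every successor in Z. Already a fixed point.
Sat(AG (EG (start -> idle))) = {s3}
s0 ∉ Sat(AG (EG (start -> idle))) = {s3}, so the formula does not hold at s0.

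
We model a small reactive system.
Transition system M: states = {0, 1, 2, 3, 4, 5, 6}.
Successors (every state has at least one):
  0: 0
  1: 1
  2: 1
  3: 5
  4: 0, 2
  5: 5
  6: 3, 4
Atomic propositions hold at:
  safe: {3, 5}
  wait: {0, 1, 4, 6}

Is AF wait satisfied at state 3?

No

AF wait: least fixpoint, start Z0 = {0, 1, 4, 6}, add states with every successor in Z. Z1 = {0, 1, 2, 4, 6}; fixed.
Sat(AF wait) = {0, 1, 2, 4, 6}
3 ∉ Sat(AF wait) = {0, 1, 2, 4, 6}, so the formula does not hold at 3.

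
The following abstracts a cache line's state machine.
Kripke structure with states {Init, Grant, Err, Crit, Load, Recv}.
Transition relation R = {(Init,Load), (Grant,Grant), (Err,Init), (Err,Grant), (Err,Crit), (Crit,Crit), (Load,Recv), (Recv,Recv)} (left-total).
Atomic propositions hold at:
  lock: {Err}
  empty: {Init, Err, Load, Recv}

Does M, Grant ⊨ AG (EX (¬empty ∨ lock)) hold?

Sat(¬empty) = {Grant, Crit}
Sat(¬empty ∨ lock) = {Grant, Err, Crit}
Sat(EX (¬empty ∨ lock)) = {s : some successor in {Grant, Err, Crit}} = {Grant, Err, Crit}
AG (EX (¬empty ∨ lock)): greatest fixpoint, start Z0 = {Grant, Err, Crit}, keep only states in Sat with every successor in Z. Z1 = {Grant, Crit}; fixed.
Sat(AG (EX (¬empty ∨ lock))) = {Grant, Crit}
Grant ∈ Sat(AG (EX (¬empty ∨ lock))) = {Grant, Crit}, so the formula holds at Grant.

Yes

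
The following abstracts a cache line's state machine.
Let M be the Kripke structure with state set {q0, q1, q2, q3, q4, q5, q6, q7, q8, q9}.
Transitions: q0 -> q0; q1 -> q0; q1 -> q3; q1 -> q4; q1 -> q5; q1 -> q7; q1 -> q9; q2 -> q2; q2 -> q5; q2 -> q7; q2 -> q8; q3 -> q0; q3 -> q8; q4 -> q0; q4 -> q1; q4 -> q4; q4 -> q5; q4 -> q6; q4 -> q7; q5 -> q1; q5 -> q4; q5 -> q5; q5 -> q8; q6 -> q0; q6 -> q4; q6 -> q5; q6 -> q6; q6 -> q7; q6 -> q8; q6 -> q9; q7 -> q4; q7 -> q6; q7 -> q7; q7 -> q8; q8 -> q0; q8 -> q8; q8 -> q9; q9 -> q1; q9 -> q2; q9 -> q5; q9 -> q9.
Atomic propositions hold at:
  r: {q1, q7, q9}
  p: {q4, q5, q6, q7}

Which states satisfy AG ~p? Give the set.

Sat(~p) = {q0, q1, q2, q3, q8, q9}
AG ~p: greatest fixpoint, start Z0 = {q0, q1, q2, q3, q8, q9}, keep only states in Sat with every successor in Z. Z1 = {q0, q3, q8}; Z2 = {q0, q3}; Z3 = {q0}; fixed.
Sat(AG ~p) = {q0}

{q0}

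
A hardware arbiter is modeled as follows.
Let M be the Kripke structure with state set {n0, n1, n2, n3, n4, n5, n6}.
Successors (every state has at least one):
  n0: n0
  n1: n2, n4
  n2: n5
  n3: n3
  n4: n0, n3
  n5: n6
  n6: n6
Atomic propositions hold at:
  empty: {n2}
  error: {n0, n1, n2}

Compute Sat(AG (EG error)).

{n0}

EG error: greatest fixpoint, start Z0 = {n0, n1, n2}, keep only states in Sat with some successor in Z. Z1 = {n0, n1}; Z2 = {n0}; fixed.
Sat(EG error) = {n0}
AG (EG error): greatest fixpoint, start Z0 = {n0}, keep only states in Sat with every successor in Z. Already a fixed point.
Sat(AG (EG error)) = {n0}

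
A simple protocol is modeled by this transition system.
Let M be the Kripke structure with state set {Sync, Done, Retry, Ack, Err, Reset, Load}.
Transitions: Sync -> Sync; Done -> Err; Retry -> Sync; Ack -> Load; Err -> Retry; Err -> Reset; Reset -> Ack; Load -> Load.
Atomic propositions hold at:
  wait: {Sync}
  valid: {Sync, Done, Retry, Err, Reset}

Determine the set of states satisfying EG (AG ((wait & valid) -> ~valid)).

Sat(wait & valid) = {Sync}
Sat(~valid) = {Ack, Load}
Sat((wait & valid) -> ~valid) = {Done, Retry, Ack, Err, Reset, Load}
AG ((wait & valid) -> ~valid): greatest fixpoint, start Z0 = {Done, Retry, Ack, Err, Reset, Load}, keep only states in Sat with every successor in Z. Z1 = {Done, Ack, Err, Reset, Load}; Z2 = {Done, Ack, Reset, Load}; Z3 = {Ack, Reset, Load}; fixed.
Sat(AG ((wait & valid) -> ~valid)) = {Ack, Reset, Load}
EG (AG ((wait & valid) -> ~valid)): greatest fixpoint, start Z0 = {Ack, Reset, Load}, keep only states in Sat with some successor in Z. Already a fixed point.
Sat(EG (AG ((wait & valid) -> ~valid))) = {Ack, Reset, Load}

{Ack, Reset, Load}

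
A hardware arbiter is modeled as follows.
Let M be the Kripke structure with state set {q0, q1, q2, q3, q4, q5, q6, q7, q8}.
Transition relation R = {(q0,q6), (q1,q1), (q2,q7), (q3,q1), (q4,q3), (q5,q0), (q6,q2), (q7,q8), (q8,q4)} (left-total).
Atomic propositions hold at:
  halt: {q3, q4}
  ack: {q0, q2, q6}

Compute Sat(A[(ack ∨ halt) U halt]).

Sat(ack ∨ halt) = {q0, q2, q3, q4, q6}
A[(ack ∨ halt) U halt]: least fixpoint, start Z0 = Sat(halt) = {q3, q4}, add states in Sat(ack ∨ halt) with every successor in Z. Already a fixed point.
Sat(A[(ack ∨ halt) U halt]) = {q3, q4}

{q3, q4}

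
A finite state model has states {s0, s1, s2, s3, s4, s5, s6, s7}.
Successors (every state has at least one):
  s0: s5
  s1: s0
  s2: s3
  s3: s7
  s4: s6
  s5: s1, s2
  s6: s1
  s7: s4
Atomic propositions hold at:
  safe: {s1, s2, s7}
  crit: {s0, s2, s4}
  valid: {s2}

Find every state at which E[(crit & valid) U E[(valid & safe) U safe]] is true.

{s1, s2, s7}

Sat(crit & valid) = {s2}
Sat(valid & safe) = {s2}
E[(valid & safe) U safe]: least fixpoint, start Z0 = Sat(safe) = {s1, s2, s7}, add states in Sat(valid & safe) with some successor in Z. Already a fixed point.
Sat(E[(valid & safe) U safe]) = {s1, s2, s7}
E[(crit & valid) U E[(valid & safe) U safe]]: least fixpoint, start Z0 = Sat(E[(valid & safe) U safe]) = {s1, s2, s7}, add states in Sat(crit & valid) with some successor in Z. Already a fixed point.
Sat(E[(crit & valid) U E[(valid & safe) U safe]]) = {s1, s2, s7}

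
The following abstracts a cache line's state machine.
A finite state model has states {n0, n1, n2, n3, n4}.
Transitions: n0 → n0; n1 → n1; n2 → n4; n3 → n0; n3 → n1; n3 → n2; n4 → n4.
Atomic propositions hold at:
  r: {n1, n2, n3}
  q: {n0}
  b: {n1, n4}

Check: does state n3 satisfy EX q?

Sat(EX q) = {s : some successor in {n0}} = {n0, n3}
n3 ∈ Sat(EX q) = {n0, n3}, so the formula holds at n3.

Yes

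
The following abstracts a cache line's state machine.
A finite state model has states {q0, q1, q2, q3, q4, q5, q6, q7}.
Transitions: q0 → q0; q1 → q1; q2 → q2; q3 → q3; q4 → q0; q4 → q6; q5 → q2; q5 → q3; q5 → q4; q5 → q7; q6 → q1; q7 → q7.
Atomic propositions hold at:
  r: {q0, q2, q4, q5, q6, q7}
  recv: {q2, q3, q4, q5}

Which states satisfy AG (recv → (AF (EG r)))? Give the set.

EG r: greatest fixpoint, start Z0 = {q0, q2, q4, q5, q6, q7}, keep only states in Sat with some successor in Z. Z1 = {q0, q2, q4, q5, q7}; fixed.
Sat(EG r) = {q0, q2, q4, q5, q7}
AF (EG r): least fixpoint, start Z0 = {q0, q2, q4, q5, q7}, add states with every successor in Z. Already a fixed point.
Sat(AF (EG r)) = {q0, q2, q4, q5, q7}
Sat(recv → (AF (EG r))) = {q0, q1, q2, q4, q5, q6, q7}
AG (recv → (AF (EG r))): greatest fixpoint, start Z0 = {q0, q1, q2, q4, q5, q6, q7}, keep only states in Sat with every successor in Z. Z1 = {q0, q1, q2, q4, q6, q7}; fixed.
Sat(AG (recv → (AF (EG r)))) = {q0, q1, q2, q4, q6, q7}

{q0, q1, q2, q4, q6, q7}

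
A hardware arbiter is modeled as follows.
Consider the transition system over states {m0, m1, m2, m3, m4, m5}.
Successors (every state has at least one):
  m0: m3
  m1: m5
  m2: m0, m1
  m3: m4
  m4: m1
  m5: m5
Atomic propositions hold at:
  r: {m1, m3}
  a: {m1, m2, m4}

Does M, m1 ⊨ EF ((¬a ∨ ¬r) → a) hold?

Yes

Sat(¬a) = {m0, m3, m5}
Sat(¬r) = {m0, m2, m4, m5}
Sat(¬a ∨ ¬r) = {m0, m2, m3, m4, m5}
Sat((¬a ∨ ¬r) → a) = {m1, m2, m4}
EF ((¬a ∨ ¬r) → a): least fixpoint, start Z0 = {m1, m2, m4}, add states with some successor in Z. Z1 = {m1, m2, m3, m4}; Z2 = {m0, m1, m2, m3, m4}; fixed.
Sat(EF ((¬a ∨ ¬r) → a)) = {m0, m1, m2, m3, m4}
m1 ∈ Sat(EF ((¬a ∨ ¬r) → a)) = {m0, m1, m2, m3, m4}, so the formula holds at m1.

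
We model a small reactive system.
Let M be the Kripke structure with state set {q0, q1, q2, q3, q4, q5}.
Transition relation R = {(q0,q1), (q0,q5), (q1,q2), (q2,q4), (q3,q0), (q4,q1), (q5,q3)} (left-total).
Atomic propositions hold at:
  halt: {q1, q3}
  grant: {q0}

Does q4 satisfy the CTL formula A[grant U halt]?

A[grant U halt]: least fixpoint, start Z0 = Sat(halt) = {q1, q3}, add states in Sat(grant) with every successor in Z. Already a fixed point.
Sat(A[grant U halt]) = {q1, q3}
q4 ∉ Sat(A[grant U halt]) = {q1, q3}, so the formula does not hold at q4.

No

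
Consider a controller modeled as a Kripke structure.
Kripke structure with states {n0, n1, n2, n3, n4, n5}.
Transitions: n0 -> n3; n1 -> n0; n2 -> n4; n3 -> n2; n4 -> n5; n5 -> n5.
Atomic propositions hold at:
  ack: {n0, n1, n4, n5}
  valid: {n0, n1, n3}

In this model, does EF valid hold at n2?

No

EF valid: least fixpoint, start Z0 = {n0, n1, n3}, add states with some successor in Z. Already a fixed point.
Sat(EF valid) = {n0, n1, n3}
n2 ∉ Sat(EF valid) = {n0, n1, n3}, so the formula does not hold at n2.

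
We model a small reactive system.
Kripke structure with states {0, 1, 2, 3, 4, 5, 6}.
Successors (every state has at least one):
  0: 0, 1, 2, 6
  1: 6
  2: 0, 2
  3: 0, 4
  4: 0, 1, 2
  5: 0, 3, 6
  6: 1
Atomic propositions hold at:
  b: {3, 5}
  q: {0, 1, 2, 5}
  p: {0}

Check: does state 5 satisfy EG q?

EG q: greatest fixpoint, start Z0 = {0, 1, 2, 5}, keep only states in Sat with some successor in Z. Z1 = {0, 2, 5}; fixed.
Sat(EG q) = {0, 2, 5}
5 ∈ Sat(EG q) = {0, 2, 5}, so the formula holds at 5.

Yes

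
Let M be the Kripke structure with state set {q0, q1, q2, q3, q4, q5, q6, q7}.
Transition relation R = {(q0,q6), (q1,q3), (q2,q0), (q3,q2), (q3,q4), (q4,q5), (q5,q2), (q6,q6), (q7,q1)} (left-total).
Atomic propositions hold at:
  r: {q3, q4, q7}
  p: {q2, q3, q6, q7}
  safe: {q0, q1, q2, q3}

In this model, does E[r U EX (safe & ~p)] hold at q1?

Sat(~p) = {q0, q1, q4, q5}
Sat(safe & ~p) = {q0, q1}
Sat(EX (safe & ~p)) = {s : some successor in {q0, q1}} = {q2, q7}
E[r U EX (safe & ~p)]: least fixpoint, start Z0 = Sat(EX (safe & ~p)) = {q2, q7}, add states in Sat(r) with some successor in Z. Z1 = {q2, q3, q7}; fixed.
Sat(E[r U EX (safe & ~p)]) = {q2, q3, q7}
q1 ∉ Sat(E[r U EX (safe & ~p)]) = {q2, q3, q7}, so the formula does not hold at q1.

No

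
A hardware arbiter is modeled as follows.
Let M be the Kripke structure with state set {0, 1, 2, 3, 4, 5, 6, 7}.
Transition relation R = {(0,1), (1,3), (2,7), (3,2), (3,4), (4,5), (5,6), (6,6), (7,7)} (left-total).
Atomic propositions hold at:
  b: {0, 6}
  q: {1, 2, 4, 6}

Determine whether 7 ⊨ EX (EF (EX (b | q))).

Sat(b | q) = {0, 1, 2, 4, 6}
Sat(EX (b | q)) = {s : some successor in {0, 1, 2, 4, 6}} = {0, 3, 5, 6}
EF (EX (b | q)): least fixpoint, start Z0 = {0, 3, 5, 6}, add states with some successor in Z. Z1 = {0, 1, 3, 4, 5, 6}; fixed.
Sat(EF (EX (b | q))) = {0, 1, 3, 4, 5, 6}
Sat(EX (EF (EX (b | q)))) = {s : some successor in {0, 1, 3, 4, 5, 6}} = {0, 1, 3, 4, 5, 6}
7 ∉ Sat(EX (EF (EX (b | q)))) = {0, 1, 3, 4, 5, 6}, so the formula does not hold at 7.

No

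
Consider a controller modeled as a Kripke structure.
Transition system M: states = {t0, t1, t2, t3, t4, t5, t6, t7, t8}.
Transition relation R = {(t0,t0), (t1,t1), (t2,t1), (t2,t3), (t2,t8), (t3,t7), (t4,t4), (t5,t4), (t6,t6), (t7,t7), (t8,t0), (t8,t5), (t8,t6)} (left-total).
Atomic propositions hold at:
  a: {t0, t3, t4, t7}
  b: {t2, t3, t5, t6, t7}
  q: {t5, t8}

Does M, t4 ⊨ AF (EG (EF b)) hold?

No

EF b: least fixpoint, start Z0 = {t2, t3, t5, t6, t7}, add states with some successor in Z. Z1 = {t2, t3, t5, t6, t7, t8}; fixed.
Sat(EF b) = {t2, t3, t5, t6, t7, t8}
EG (EF b): greatest fixpoint, start Z0 = {t2, t3, t5, t6, t7, t8}, keep only states in Sat with some successor in Z. Z1 = {t2, t3, t6, t7, t8}; fixed.
Sat(EG (EF b)) = {t2, t3, t6, t7, t8}
AF (EG (EF b)): least fixpoint, start Z0 = {t2, t3, t6, t7, t8}, add states with every successor in Z. Already a fixed point.
Sat(AF (EG (EF b))) = {t2, t3, t6, t7, t8}
t4 ∉ Sat(AF (EG (EF b))) = {t2, t3, t6, t7, t8}, so the formula does not hold at t4.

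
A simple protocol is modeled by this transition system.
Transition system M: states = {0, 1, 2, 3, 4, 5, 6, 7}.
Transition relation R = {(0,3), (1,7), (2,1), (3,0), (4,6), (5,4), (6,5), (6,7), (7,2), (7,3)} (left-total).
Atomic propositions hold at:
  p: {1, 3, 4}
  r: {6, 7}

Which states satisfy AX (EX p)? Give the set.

{1, 3, 6}

Sat(EX p) = {s : some successor in {1, 3, 4}} = {0, 2, 5, 7}
Sat(AX (EX p)) = {s : every successor in {0, 2, 5, 7}} = {1, 3, 6}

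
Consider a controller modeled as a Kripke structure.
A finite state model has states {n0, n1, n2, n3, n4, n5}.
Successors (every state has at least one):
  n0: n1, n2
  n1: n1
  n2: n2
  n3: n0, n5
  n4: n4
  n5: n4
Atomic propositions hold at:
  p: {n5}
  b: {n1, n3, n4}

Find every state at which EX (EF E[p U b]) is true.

E[p U b]: least fixpoint, start Z0 = Sat(b) = {n1, n3, n4}, add states in Sat(p) with some successor in Z. Z1 = {n1, n3, n4, n5}; fixed.
Sat(E[p U b]) = {n1, n3, n4, n5}
EF E[p U b]: least fixpoint, start Z0 = {n1, n3, n4, n5}, add states with some successor in Z. Z1 = {n0, n1, n3, n4, n5}; fixed.
Sat(EF E[p U b]) = {n0, n1, n3, n4, n5}
Sat(EX (EF E[p U b])) = {s : some successor in {n0, n1, n3, n4, n5}} = {n0, n1, n3, n4, n5}

{n0, n1, n3, n4, n5}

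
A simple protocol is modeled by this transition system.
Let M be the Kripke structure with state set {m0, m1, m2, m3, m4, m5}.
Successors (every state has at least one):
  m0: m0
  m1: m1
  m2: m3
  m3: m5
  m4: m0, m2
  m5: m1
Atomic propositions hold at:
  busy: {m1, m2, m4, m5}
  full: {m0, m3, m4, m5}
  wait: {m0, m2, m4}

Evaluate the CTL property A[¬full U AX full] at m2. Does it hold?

Sat(¬full) = {m1, m2}
Sat(AX full) = {s : every successor in {m0, m3, m4, m5}} = {m0, m2, m3}
A[¬full U AX full]: least fixpoint, start Z0 = Sat(AX full) = {m0, m2, m3}, add states in Sat(¬full) with every successor in Z. Already a fixed point.
Sat(A[¬full U AX full]) = {m0, m2, m3}
m2 ∈ Sat(A[¬full U AX full]) = {m0, m2, m3}, so the formula holds at m2.

Yes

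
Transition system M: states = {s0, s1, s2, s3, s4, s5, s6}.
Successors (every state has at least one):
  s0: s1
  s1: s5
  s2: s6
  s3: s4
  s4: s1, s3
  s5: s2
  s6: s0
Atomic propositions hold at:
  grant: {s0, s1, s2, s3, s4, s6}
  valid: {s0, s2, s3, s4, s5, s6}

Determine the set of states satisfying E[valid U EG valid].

{s3, s4}

EG valid: greatest fixpoint, start Z0 = {s0, s2, s3, s4, s5, s6}, keep only states in Sat with some successor in Z. Z1 = {s2, s3, s4, s5, s6}; Z2 = {s2, s3, s4, s5}; Z3 = {s3, s4, s5}; Z4 = {s3, s4}; fixed.
Sat(EG valid) = {s3, s4}
E[valid U EG valid]: least fixpoint, start Z0 = Sat(EG valid) = {s3, s4}, add states in Sat(valid) with some successor in Z. Already a fixed point.
Sat(E[valid U EG valid]) = {s3, s4}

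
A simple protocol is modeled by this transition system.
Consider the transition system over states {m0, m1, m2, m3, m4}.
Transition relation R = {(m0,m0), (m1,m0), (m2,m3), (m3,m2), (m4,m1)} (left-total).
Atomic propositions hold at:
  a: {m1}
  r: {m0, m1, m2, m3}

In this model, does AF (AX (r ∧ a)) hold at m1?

Sat(r ∧ a) = {m1}
Sat(AX (r ∧ a)) = {s : every successor in {m1}} = {m4}
AF (AX (r ∧ a)): least fixpoint, start Z0 = {m4}, add states with every successor in Z. Already a fixed point.
Sat(AF (AX (r ∧ a))) = {m4}
m1 ∉ Sat(AF (AX (r ∧ a))) = {m4}, so the formula does not hold at m1.

No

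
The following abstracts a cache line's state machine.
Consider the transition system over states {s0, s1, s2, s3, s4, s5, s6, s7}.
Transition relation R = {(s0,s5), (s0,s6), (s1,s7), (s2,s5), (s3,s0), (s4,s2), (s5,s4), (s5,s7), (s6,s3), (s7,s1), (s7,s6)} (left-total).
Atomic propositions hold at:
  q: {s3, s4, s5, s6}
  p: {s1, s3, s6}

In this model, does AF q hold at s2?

AF q: least fixpoint, start Z0 = {s3, s4, s5, s6}, add states with every successor in Z. Z1 = {s0, s2, s3, s4, s5, s6}; fixed.
Sat(AF q) = {s0, s2, s3, s4, s5, s6}
s2 ∈ Sat(AF q) = {s0, s2, s3, s4, s5, s6}, so the formula holds at s2.

Yes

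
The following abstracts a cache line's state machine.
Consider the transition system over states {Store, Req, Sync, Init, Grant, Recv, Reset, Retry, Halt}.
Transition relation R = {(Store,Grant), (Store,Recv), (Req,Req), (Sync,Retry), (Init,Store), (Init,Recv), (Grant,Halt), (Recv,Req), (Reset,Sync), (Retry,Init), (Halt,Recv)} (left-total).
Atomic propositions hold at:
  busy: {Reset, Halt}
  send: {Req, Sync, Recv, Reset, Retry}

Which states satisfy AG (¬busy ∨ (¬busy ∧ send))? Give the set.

Sat(¬busy) = {Store, Req, Sync, Init, Grant, Recv, Retry}
Sat(¬busy ∧ send) = {Req, Sync, Recv, Retry}
Sat(¬busy ∨ (¬busy ∧ send)) = {Store, Req, Sync, Init, Grant, Recv, Retry}
AG (¬busy ∨ (¬busy ∧ send)): greatest fixpoint, start Z0 = {Store, Req, Sync, Init, Grant, Recv, Retry}, keep only states in Sat with every successor in Z. Z1 = {Store, Req, Sync, Init, Recv, Retry}; Z2 = {Req, Sync, Init, Recv, Retry}; Z3 = {Req, Sync, Recv, Retry}; Z4 = {Req, Sync, Recv}; Z5 = {Req, Recv}; fixed.
Sat(AG (¬busy ∨ (¬busy ∧ send))) = {Req, Recv}

{Req, Recv}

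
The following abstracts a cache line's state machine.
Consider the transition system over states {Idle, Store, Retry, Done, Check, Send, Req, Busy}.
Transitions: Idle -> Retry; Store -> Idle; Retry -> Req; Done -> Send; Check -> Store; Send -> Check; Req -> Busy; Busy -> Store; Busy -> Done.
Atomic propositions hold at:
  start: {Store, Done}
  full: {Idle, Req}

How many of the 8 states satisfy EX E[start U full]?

4

E[start U full]: least fixpoint, start Z0 = Sat(full) = {Idle, Req}, add states in Sat(start) with some successor in Z. Z1 = {Idle, Store, Req}; fixed.
Sat(E[start U full]) = {Idle, Store, Req}
Sat(EX E[start U full]) = {s : some successor in {Idle, Store, Req}} = {Store, Retry, Check, Busy}
|Sat(EX E[start U full])| = |{Store, Retry, Check, Busy}| = 4.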